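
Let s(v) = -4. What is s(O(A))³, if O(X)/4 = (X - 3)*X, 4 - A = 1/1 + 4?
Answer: -64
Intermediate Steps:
A = -1 (A = 4 - (1/1 + 4) = 4 - (1*1 + 4) = 4 - (1 + 4) = 4 - 1*5 = 4 - 5 = -1)
O(X) = 4*X*(-3 + X) (O(X) = 4*((X - 3)*X) = 4*((-3 + X)*X) = 4*(X*(-3 + X)) = 4*X*(-3 + X))
s(O(A))³ = (-4)³ = -64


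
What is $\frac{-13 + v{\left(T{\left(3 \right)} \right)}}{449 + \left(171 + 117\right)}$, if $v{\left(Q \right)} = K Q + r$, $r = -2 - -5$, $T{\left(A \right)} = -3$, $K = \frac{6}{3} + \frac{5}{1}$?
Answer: $- \frac{31}{737} \approx -0.042062$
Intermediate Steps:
$K = 7$ ($K = 6 \cdot \frac{1}{3} + 5 \cdot 1 = 2 + 5 = 7$)
$r = 3$ ($r = -2 + 5 = 3$)
$v{\left(Q \right)} = 3 + 7 Q$ ($v{\left(Q \right)} = 7 Q + 3 = 3 + 7 Q$)
$\frac{-13 + v{\left(T{\left(3 \right)} \right)}}{449 + \left(171 + 117\right)} = \frac{-13 + \left(3 + 7 \left(-3\right)\right)}{449 + \left(171 + 117\right)} = \frac{-13 + \left(3 - 21\right)}{449 + 288} = \frac{-13 - 18}{737} = \left(-31\right) \frac{1}{737} = - \frac{31}{737}$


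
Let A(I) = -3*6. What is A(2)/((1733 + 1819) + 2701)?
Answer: -18/6253 ≈ -0.0028786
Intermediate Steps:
A(I) = -18
A(2)/((1733 + 1819) + 2701) = -18/((1733 + 1819) + 2701) = -18/(3552 + 2701) = -18/6253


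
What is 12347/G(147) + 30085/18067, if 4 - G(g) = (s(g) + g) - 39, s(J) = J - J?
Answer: -219944409/1878968 ≈ -117.06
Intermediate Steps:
s(J) = 0
G(g) = 43 - g (G(g) = 4 - ((0 + g) - 39) = 4 - (g - 39) = 4 - (-39 + g) = 4 + (39 - g) = 43 - g)
12347/G(147) + 30085/18067 = 12347/(43 - 1*147) + 30085/18067 = 12347/(43 - 147) + 30085*(1/18067) = 12347/(-104) + 30085/18067 = 12347*(-1/104) + 30085/18067 = -12347/104 + 30085/18067 = -219944409/1878968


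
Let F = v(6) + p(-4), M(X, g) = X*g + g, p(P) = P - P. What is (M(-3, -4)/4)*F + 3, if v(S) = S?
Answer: 15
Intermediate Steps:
p(P) = 0
M(X, g) = g + X*g
F = 6 (F = 6 + 0 = 6)
(M(-3, -4)/4)*F + 3 = (-4*(1 - 3)/4)*6 + 3 = (-4*(-2)*(¼))*6 + 3 = (8*(¼))*6 + 3 = 2*6 + 3 = 12 + 3 = 15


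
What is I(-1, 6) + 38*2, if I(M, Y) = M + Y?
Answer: 81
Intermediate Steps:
I(-1, 6) + 38*2 = (-1 + 6) + 38*2 = 5 + 76 = 81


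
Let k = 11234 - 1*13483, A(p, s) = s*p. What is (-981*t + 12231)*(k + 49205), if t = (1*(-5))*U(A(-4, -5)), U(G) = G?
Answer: 5180702436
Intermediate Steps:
A(p, s) = p*s
k = -2249 (k = 11234 - 13483 = -2249)
t = -100 (t = (1*(-5))*(-4*(-5)) = -5*20 = -100)
(-981*t + 12231)*(k + 49205) = (-981*(-100) + 12231)*(-2249 + 49205) = (98100 + 12231)*46956 = 110331*46956 = 5180702436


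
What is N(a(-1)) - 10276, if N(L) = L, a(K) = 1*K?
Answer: -10277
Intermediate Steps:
a(K) = K
N(a(-1)) - 10276 = -1 - 10276 = -10277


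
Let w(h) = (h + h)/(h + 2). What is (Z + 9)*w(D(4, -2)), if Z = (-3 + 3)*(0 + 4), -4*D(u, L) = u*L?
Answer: 9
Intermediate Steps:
D(u, L) = -L*u/4 (D(u, L) = -u*L/4 = -L*u/4)
w(h) = 2*h/(2 + h) (w(h) = (2*h)/(2 + h) = 2*h/(2 + h))
Z = 0 (Z = 0*4 = 0)
(Z + 9)*w(D(4, -2)) = (0 + 9)*(2*(-¼*(-2)*4)/(2 - ¼*(-2)*4)) = 9*(2*2/(2 + 2)) = 9*(2*2/4) = 9*(2*2*(¼)) = 9*1 = 9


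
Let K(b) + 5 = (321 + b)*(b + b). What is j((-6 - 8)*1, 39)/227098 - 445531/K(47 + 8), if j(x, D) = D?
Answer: -101177586193/9391637790 ≈ -10.773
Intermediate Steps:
K(b) = -5 + 2*b*(321 + b) (K(b) = -5 + (321 + b)*(b + b) = -5 + (321 + b)*(2*b) = -5 + 2*b*(321 + b))
j((-6 - 8)*1, 39)/227098 - 445531/K(47 + 8) = 39/227098 - 445531/(-5 + 2*(47 + 8)² + 642*(47 + 8)) = 39*(1/227098) - 445531/(-5 + 2*55² + 642*55) = 39/227098 - 445531/(-5 + 2*3025 + 35310) = 39/227098 - 445531/(-5 + 6050 + 35310) = 39/227098 - 445531/41355 = -101177586193/9391637790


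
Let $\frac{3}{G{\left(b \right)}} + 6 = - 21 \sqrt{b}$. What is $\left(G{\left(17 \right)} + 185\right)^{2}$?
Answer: $\frac{23521437522}{687241} - \frac{2147138 \sqrt{17}}{687241} \approx 34213.0$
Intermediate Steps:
$G{\left(b \right)} = \frac{3}{-6 - 21 \sqrt{b}}$
$\left(G{\left(17 \right)} + 185\right)^{2} = \left(- \frac{1}{2 + 7 \sqrt{17}} + 185\right)^{2} = \left(185 - \frac{1}{2 + 7 \sqrt{17}}\right)^{2}$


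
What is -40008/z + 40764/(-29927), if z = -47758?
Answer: -374743848/714626833 ≈ -0.52439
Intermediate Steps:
-40008/z + 40764/(-29927) = -40008/(-47758) + 40764/(-29927) = -40008*(-1/47758) + 40764*(-1/29927) = 20004/23879 - 40764/29927 = -374743848/714626833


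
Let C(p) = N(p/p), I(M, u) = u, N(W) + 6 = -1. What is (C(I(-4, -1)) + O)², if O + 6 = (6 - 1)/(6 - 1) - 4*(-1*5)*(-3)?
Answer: 5184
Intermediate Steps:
N(W) = -7 (N(W) = -6 - 1 = -7)
C(p) = -7
O = -65 (O = -6 + ((6 - 1)/(6 - 1) - 4*(-1*5)*(-3)) = -6 + (5/5 - (-20)*(-3)) = -6 + (5*(⅕) - 4*15) = -6 + (1 - 60) = -6 - 59 = -65)
(C(I(-4, -1)) + O)² = (-7 - 65)² = (-72)² = 5184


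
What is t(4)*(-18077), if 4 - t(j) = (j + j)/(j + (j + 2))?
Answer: -289232/5 ≈ -57846.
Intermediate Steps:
t(j) = 4 - 2*j/(2 + 2*j) (t(j) = 4 - (j + j)/(j + (j + 2)) = 4 - 2*j/(j + (2 + j)) = 4 - 2*j/(2 + 2*j))
t(4)*(-18077) = ((4 + 3*4)/(1 + 4))*(-18077) = ((4 + 12)/5)*(-18077) = ((⅕)*16)*(-18077) = (16/5)*(-18077) = -289232/5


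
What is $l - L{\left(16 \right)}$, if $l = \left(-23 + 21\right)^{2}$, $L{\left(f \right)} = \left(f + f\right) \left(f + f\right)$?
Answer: $-1020$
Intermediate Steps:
$L{\left(f \right)} = 4 f^{2}$ ($L{\left(f \right)} = 2 f 2 f = 4 f^{2}$)
$l = 4$ ($l = \left(-2\right)^{2} = 4$)
$l - L{\left(16 \right)} = 4 - 4 \cdot 16^{2} = 4 - 4 \cdot 256 = 4 - 1024 = -1020$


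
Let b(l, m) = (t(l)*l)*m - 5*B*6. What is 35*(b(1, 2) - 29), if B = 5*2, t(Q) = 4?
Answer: -11235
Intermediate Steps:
B = 10
b(l, m) = -300 + 4*l*m (b(l, m) = (4*l)*m - 5*10*6 = 4*l*m - 50*6 = 4*l*m - 300 = -300 + 4*l*m)
35*(b(1, 2) - 29) = 35*((-300 + 4*1*2) - 29) = 35*((-300 + 8) - 29) = 35*(-292 - 29) = 35*(-321) = -11235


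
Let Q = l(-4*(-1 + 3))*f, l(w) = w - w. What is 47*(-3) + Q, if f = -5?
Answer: -141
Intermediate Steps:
l(w) = 0
Q = 0 (Q = 0*(-5) = 0)
47*(-3) + Q = 47*(-3) + 0 = -141 + 0 = -141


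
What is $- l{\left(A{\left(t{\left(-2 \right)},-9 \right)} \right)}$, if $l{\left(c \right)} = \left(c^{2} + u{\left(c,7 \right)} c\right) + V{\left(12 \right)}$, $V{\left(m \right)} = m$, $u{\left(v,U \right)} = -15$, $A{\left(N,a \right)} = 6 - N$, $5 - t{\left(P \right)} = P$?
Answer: $-28$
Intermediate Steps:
$t{\left(P \right)} = 5 - P$
$l{\left(c \right)} = 12 + c^{2} - 15 c$ ($l{\left(c \right)} = \left(c^{2} - 15 c\right) + 12 = 12 + c^{2} - 15 c$)
$- l{\left(A{\left(t{\left(-2 \right)},-9 \right)} \right)} = - (12 + \left(6 - \left(5 - -2\right)\right)^{2} - 15 \left(6 - \left(5 - -2\right)\right)) = - (12 + \left(6 - \left(5 + 2\right)\right)^{2} - 15 \left(6 - \left(5 + 2\right)\right)) = - (12 + \left(6 - 7\right)^{2} - 15 \left(6 - 7\right)) = - (12 + \left(-1\right)^{2} - -15) = - (12 + 1 + 15) = \left(-1\right) 28 = -28$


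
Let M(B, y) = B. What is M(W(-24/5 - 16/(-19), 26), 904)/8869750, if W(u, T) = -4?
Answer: -2/4434875 ≈ -4.5097e-7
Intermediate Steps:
M(W(-24/5 - 16/(-19), 26), 904)/8869750 = -4/8869750 = -4*1/8869750 = -2/4434875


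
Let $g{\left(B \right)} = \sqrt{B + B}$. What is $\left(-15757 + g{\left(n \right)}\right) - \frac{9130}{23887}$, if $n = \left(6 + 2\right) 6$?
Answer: $- \frac{376396589}{23887} + 4 \sqrt{6} \approx -15748.0$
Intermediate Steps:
$n = 48$ ($n = 8 \cdot 6 = 48$)
$g{\left(B \right)} = \sqrt{2} \sqrt{B}$ ($g{\left(B \right)} = \sqrt{2 B} = \sqrt{2} \sqrt{B}$)
$\left(-15757 + g{\left(n \right)}\right) - \frac{9130}{23887} = \left(-15757 + \sqrt{2} \sqrt{48}\right) - \frac{9130}{23887} = \left(-15757 + \sqrt{2} \cdot 4 \sqrt{3}\right) - \frac{9130}{23887} = \left(-15757 + 4 \sqrt{6}\right) - \frac{9130}{23887} = - \frac{376396589}{23887} + 4 \sqrt{6}$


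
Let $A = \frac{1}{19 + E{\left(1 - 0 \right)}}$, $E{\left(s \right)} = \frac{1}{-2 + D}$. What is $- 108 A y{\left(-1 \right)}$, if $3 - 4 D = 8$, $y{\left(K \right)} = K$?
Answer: $\frac{52}{9} \approx 5.7778$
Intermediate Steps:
$D = - \frac{5}{4}$ ($D = \frac{3}{4} - 2 = - \frac{5}{4} \approx -1.25$)
$E{\left(s \right)} = - \frac{4}{13}$ ($E{\left(s \right)} = \frac{1}{-2 - \frac{5}{4}} = \frac{1}{- \frac{13}{4}} = - \frac{4}{13}$)
$A = \frac{13}{243}$ ($A = \frac{1}{19 - \frac{4}{13}} = \frac{1}{\frac{243}{13}} = \frac{13}{243} \approx 0.053498$)
$- 108 A y{\left(-1 \right)} = - 108 \cdot \frac{13}{243} \left(-1\right) = \left(-108\right) \left(- \frac{13}{243}\right) = \frac{52}{9}$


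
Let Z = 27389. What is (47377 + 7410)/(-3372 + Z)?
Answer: 54787/24017 ≈ 2.2812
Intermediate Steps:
(47377 + 7410)/(-3372 + Z) = (47377 + 7410)/(-3372 + 27389) = 54787/24017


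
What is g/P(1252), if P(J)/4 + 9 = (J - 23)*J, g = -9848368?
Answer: -2462092/1538699 ≈ -1.6001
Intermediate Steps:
P(J) = -36 + 4*J*(-23 + J) (P(J) = -36 + 4*((J - 23)*J) = -36 + 4*((-23 + J)*J) = -36 + 4*(J*(-23 + J)) = -36 + 4*J*(-23 + J))
g/P(1252) = -9848368/(-36 - 92*1252 + 4*1252²) = -9848368/(-36 - 115184 + 4*1567504) = -9848368/(-36 - 115184 + 6270016) = -9848368/6154796 = -9848368*1/6154796 = -2462092/1538699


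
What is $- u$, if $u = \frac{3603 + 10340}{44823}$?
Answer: $- \frac{13943}{44823} \approx -0.31107$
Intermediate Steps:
$u = \frac{13943}{44823}$ ($u = 13943 \cdot \frac{1}{44823} = \frac{13943}{44823} \approx 0.31107$)
$- u = \left(-1\right) \frac{13943}{44823} = - \frac{13943}{44823}$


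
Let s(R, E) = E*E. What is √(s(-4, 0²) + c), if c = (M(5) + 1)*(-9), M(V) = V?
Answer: 3*I*√6 ≈ 7.3485*I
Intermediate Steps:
s(R, E) = E²
c = -54 (c = (5 + 1)*(-9) = 6*(-9) = -54)
√(s(-4, 0²) + c) = √((0²)² - 54) = √(0² - 54) = √(0 - 54) = √(-54) = 3*I*√6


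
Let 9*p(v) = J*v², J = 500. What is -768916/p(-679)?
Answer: -1730061/57630125 ≈ -0.030020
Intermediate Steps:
p(v) = 500*v²/9 (p(v) = (500*v²)/9 = 500*v²/9)
-768916/p(-679) = -768916/((500/9)*(-679)²) = -768916/((500/9)*461041) = -768916/230520500/9 = -768916*9/230520500 = -1730061/57630125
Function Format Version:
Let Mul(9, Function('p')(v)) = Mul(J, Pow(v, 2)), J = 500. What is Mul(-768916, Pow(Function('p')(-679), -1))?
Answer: Rational(-1730061, 57630125) ≈ -0.030020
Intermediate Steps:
Function('p')(v) = Mul(Rational(500, 9), Pow(v, 2)) (Function('p')(v) = Mul(Rational(1, 9), Mul(500, Pow(v, 2))) = Mul(Rational(500, 9), Pow(v, 2)))
Mul(-768916, Pow(Function('p')(-679), -1)) = Mul(-768916, Pow(Mul(Rational(500, 9), Pow(-679, 2)), -1)) = Mul(-768916, Pow(Mul(Rational(500, 9), 461041), -1)) = Mul(-768916, Pow(Rational(230520500, 9), -1)) = Mul(-768916, Rational(9, 230520500)) = Rational(-1730061, 57630125)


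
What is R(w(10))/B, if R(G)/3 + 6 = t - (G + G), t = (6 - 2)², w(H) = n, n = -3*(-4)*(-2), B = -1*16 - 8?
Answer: -29/4 ≈ -7.2500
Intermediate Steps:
B = -24 (B = -16 - 8 = -24)
n = -24 (n = 12*(-2) = -24)
w(H) = -24
t = 16 (t = 4² = 16)
R(G) = 30 - 6*G (R(G) = -18 + 3*(16 - (G + G)) = -18 + 3*(16 - 2*G) = -18 + (48 - 6*G) = 30 - 6*G)
R(w(10))/B = (30 - 6*(-24))/(-24) = (30 + 144)*(-1/24) = 174*(-1/24) = -29/4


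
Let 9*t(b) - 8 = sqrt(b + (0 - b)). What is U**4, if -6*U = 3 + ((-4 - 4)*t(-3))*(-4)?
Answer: 6414247921/8503056 ≈ 754.35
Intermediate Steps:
t(b) = 8/9 (t(b) = 8/9 + sqrt(b + (0 - b))/9 = 8/9 + sqrt(b - b)/9 = 8/9 + sqrt(0)/9 = 8/9 + (1/9)*0 = 8/9 + 0 = 8/9)
U = -283/54 (U = -(3 + ((-4 - 4)*(8/9))*(-4))/6 = -(3 - 8*8/9*(-4))/6 = -(3 - 64/9*(-4))/6 = -(3 + 256/9)/6 = -1/6*283/9 = -283/54 ≈ -5.2407)
U**4 = (-283/54)**4 = 6414247921/8503056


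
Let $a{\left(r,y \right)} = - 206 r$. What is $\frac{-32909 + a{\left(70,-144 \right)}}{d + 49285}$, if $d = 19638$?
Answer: $- \frac{47329}{68923} \approx -0.68669$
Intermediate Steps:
$\frac{-32909 + a{\left(70,-144 \right)}}{d + 49285} = \frac{-32909 - 14420}{19638 + 49285} = \frac{-32909 - 14420}{68923} = \left(-47329\right) \frac{1}{68923} = - \frac{47329}{68923}$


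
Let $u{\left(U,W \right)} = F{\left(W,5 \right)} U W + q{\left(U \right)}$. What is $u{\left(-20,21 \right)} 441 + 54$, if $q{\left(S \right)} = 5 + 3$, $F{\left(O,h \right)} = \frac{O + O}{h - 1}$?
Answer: $-1941228$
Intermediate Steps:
$F{\left(O,h \right)} = \frac{2 O}{-1 + h}$
$q{\left(S \right)} = 8$
$u{\left(U,W \right)} = 8 + \frac{U W^{2}}{2}$ ($u{\left(U,W \right)} = \frac{2 W}{-1 + 5} U W + 8 = \frac{2 W}{4} U W + 8 = 2 W \frac{1}{4} U W + 8 = \frac{W}{2} U W + 8 = \frac{U W}{2} W + 8 = \frac{U W^{2}}{2} + 8 = 8 + \frac{U W^{2}}{2}$)
$u{\left(-20,21 \right)} 441 + 54 = \left(8 + \frac{1}{2} \left(-20\right) 21^{2}\right) 441 + 54 = \left(8 + \frac{1}{2} \left(-20\right) 441\right) 441 + 54 = \left(8 - 4410\right) 441 + 54 = \left(-4402\right) 441 + 54 = -1941282 + 54 = -1941228$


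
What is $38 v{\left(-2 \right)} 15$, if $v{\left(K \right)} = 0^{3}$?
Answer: $0$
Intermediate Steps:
$v{\left(K \right)} = 0$
$38 v{\left(-2 \right)} 15 = 38 \cdot 0 \cdot 15 = 0 \cdot 15 = 0$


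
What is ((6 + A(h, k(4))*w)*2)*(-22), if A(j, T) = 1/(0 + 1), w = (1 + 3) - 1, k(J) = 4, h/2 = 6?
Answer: -396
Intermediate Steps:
h = 12 (h = 2*6 = 12)
w = 3 (w = 4 - 1 = 3)
A(j, T) = 1 (A(j, T) = 1/1 = 1)
((6 + A(h, k(4))*w)*2)*(-22) = ((6 + 1*3)*2)*(-22) = ((6 + 3)*2)*(-22) = (9*2)*(-22) = 18*(-22) = -396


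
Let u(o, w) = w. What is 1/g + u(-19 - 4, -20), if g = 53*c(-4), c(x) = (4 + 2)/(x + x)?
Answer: -3184/159 ≈ -20.025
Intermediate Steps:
c(x) = 3/x (c(x) = 6/((2*x)) = 6*(1/(2*x)) = 3/x)
g = -159/4 (g = 53*(3/(-4)) = 53*(3*(-¼)) = 53*(-¾) = -159/4 ≈ -39.750)
1/g + u(-19 - 4, -20) = 1/(-159/4) - 20 = -4/159 - 20 = -3184/159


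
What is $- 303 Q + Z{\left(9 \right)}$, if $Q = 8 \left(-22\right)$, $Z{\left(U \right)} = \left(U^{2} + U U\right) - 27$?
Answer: $53463$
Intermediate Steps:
$Z{\left(U \right)} = -27 + 2 U^{2}$ ($Z{\left(U \right)} = \left(U^{2} + U^{2}\right) - 27 = 2 U^{2} - 27 = -27 + 2 U^{2}$)
$Q = -176$
$- 303 Q + Z{\left(9 \right)} = \left(-303\right) \left(-176\right) - \left(27 - 2 \cdot 9^{2}\right) = 53328 + \left(-27 + 2 \cdot 81\right) = 53328 + \left(-27 + 162\right) = 53328 + 135 = 53463$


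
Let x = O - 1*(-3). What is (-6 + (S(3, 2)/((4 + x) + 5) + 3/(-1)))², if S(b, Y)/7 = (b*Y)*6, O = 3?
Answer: 1521/25 ≈ 60.840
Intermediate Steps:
x = 6 (x = 3 - 1*(-3) = 3 + 3 = 6)
S(b, Y) = 42*Y*b (S(b, Y) = 7*((b*Y)*6) = 7*((Y*b)*6) = 7*(6*Y*b) = 42*Y*b)
(-6 + (S(3, 2)/((4 + x) + 5) + 3/(-1)))² = (-6 + ((42*2*3)/((4 + 6) + 5) + 3/(-1)))² = (-6 + (252/(10 + 5) + 3*(-1)))² = (-6 + (252/15 - 3))² = (-6 + (252*(1/15) - 3))² = (-6 + (84/5 - 3))² = (-6 + 69/5)² = (39/5)² = 1521/25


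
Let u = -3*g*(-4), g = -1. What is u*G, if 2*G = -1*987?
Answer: 5922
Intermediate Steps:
u = -12 (u = -3*(-1)*(-4) = 3*(-4) = -12)
G = -987/2 (G = (-1*987)/2 = (½)*(-987) = -987/2 ≈ -493.50)
u*G = -12*(-987/2) = 5922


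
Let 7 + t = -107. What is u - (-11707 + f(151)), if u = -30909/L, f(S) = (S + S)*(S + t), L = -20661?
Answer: 3681074/6887 ≈ 534.50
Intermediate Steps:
t = -114 (t = -7 - 107 = -114)
f(S) = 2*S*(-114 + S) (f(S) = (S + S)*(S - 114) = (2*S)*(-114 + S) = 2*S*(-114 + S))
u = 10303/6887 (u = -30909/(-20661) = -30909*(-1/20661) = 10303/6887 ≈ 1.4960)
u - (-11707 + f(151)) = 10303/6887 - (-11707 + 2*151*(-114 + 151)) = 10303/6887 - (-11707 + 2*151*37) = 10303/6887 - (-11707 + 11174) = 10303/6887 - 1*(-533) = 10303/6887 + 533 = 3681074/6887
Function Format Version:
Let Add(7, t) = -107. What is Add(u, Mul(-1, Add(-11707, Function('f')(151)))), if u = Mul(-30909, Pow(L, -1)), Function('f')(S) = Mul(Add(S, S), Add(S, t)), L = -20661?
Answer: Rational(3681074, 6887) ≈ 534.50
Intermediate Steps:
t = -114 (t = Add(-7, -107) = -114)
Function('f')(S) = Mul(2, S, Add(-114, S)) (Function('f')(S) = Mul(Add(S, S), Add(S, -114)) = Mul(Mul(2, S), Add(-114, S)) = Mul(2, S, Add(-114, S)))
u = Rational(10303, 6887) (u = Mul(-30909, Pow(-20661, -1)) = Mul(-30909, Rational(-1, 20661)) = Rational(10303, 6887) ≈ 1.4960)
Add(u, Mul(-1, Add(-11707, Function('f')(151)))) = Add(Rational(10303, 6887), Mul(-1, Add(-11707, Mul(2, 151, Add(-114, 151))))) = Add(Rational(10303, 6887), Mul(-1, Add(-11707, Mul(2, 151, 37)))) = Add(Rational(10303, 6887), Mul(-1, Add(-11707, 11174))) = Add(Rational(10303, 6887), Mul(-1, -533)) = Add(Rational(10303, 6887), 533) = Rational(3681074, 6887)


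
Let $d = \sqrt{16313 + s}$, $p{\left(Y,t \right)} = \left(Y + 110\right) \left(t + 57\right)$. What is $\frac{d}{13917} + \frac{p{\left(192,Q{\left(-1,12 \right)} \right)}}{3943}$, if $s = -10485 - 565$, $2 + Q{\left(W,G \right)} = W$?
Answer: $\frac{16308}{3943} + \frac{\sqrt{5263}}{13917} \approx 4.1412$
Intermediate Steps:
$Q{\left(W,G \right)} = -2 + W$
$p{\left(Y,t \right)} = \left(57 + t\right) \left(110 + Y\right)$ ($p{\left(Y,t \right)} = \left(110 + Y\right) \left(57 + t\right) = \left(57 + t\right) \left(110 + Y\right)$)
$s = -11050$ ($s = -10485 - 565 = -11050$)
$d = \sqrt{5263}$ ($d = \sqrt{16313 - 11050} = \sqrt{5263} \approx 72.547$)
$\frac{d}{13917} + \frac{p{\left(192,Q{\left(-1,12 \right)} \right)}}{3943} = \frac{\sqrt{5263}}{13917} + \frac{6270 + 57 \cdot 192 + 110 \left(-2 - 1\right) + 192 \left(-2 - 1\right)}{3943} = \sqrt{5263} \cdot \frac{1}{13917} + \left(6270 + 10944 + 110 \left(-3\right) + 192 \left(-3\right)\right) \frac{1}{3943} = \frac{\sqrt{5263}}{13917} + \left(6270 + 10944 - 330 - 576\right) \frac{1}{3943} = \frac{\sqrt{5263}}{13917} + 16308 \cdot \frac{1}{3943} = \frac{\sqrt{5263}}{13917} + \frac{16308}{3943} = \frac{16308}{3943} + \frac{\sqrt{5263}}{13917}$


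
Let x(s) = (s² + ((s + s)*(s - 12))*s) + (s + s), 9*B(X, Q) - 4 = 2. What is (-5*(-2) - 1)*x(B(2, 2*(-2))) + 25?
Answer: -149/3 ≈ -49.667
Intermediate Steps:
B(X, Q) = ⅔ (B(X, Q) = 4/9 + (⅑)*2 = 4/9 + 2/9 = ⅔)
x(s) = s² + 2*s + 2*s²*(-12 + s) (x(s) = (s² + ((2*s)*(-12 + s))*s) + 2*s = (s² + (2*s*(-12 + s))*s) + 2*s = (s² + 2*s²*(-12 + s)) + 2*s = s² + 2*s + 2*s²*(-12 + s))
(-5*(-2) - 1)*x(B(2, 2*(-2))) + 25 = (-5*(-2) - 1)*(2*(2 - 23*⅔ + 2*(⅔)²)/3) + 25 = (10 - 1)*(2*(2 - 46/3 + 2*(4/9))/3) + 25 = 9*(2*(2 - 46/3 + 8/9)/3) + 25 = 9*((⅔)*(-112/9)) + 25 = 9*(-224/27) + 25 = -224/3 + 25 = -149/3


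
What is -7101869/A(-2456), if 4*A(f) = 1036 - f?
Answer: -7101869/873 ≈ -8135.0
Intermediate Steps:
A(f) = 259 - f/4 (A(f) = (1036 - f)/4 = 259 - f/4)
-7101869/A(-2456) = -7101869/(259 - ¼*(-2456)) = -7101869/(259 + 614) = -7101869/873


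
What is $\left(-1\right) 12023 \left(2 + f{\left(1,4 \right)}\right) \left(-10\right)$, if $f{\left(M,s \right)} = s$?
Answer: $721380$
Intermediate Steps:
$\left(-1\right) 12023 \left(2 + f{\left(1,4 \right)}\right) \left(-10\right) = \left(-1\right) 12023 \left(2 + 4\right) \left(-10\right) = - 12023 \cdot 6 \left(-10\right) = \left(-12023\right) \left(-60\right) = 721380$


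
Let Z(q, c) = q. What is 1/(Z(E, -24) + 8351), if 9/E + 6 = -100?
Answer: 106/885197 ≈ 0.00011975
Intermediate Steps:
E = -9/106 (E = 9/(-6 - 100) = 9/(-106) = 9*(-1/106) = -9/106 ≈ -0.084906)
1/(Z(E, -24) + 8351) = 1/(-9/106 + 8351) = 1/(885197/106) = 106/885197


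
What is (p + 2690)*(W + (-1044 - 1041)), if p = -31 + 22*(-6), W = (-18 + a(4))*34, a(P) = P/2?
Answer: -6643483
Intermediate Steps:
a(P) = P/2 (a(P) = P*(½) = P/2)
W = -544 (W = (-18 + (½)*4)*34 = (-18 + 2)*34 = -16*34 = -544)
p = -163 (p = -31 - 132 = -163)
(p + 2690)*(W + (-1044 - 1041)) = (-163 + 2690)*(-544 + (-1044 - 1041)) = 2527*(-544 - 2085) = 2527*(-2629) = -6643483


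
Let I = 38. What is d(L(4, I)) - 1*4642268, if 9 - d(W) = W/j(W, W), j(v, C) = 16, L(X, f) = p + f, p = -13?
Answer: -74276169/16 ≈ -4.6423e+6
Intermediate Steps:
L(X, f) = -13 + f
d(W) = 9 - W/16
d(L(4, I)) - 1*4642268 = (9 - (-13 + 38)/16) - 1*4642268 = (9 - 1/16*25) - 4642268 = (9 - 25/16) - 4642268 = 119/16 - 4642268 = -74276169/16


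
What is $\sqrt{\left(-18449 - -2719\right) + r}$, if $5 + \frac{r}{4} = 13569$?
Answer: $\sqrt{38526} \approx 196.28$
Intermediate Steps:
$r = 54256$ ($r = -20 + 4 \cdot 13569 = -20 + 54276 = 54256$)
$\sqrt{\left(-18449 - -2719\right) + r} = \sqrt{\left(-18449 - -2719\right) + 54256} = \sqrt{\left(-18449 + 2719\right) + 54256} = \sqrt{-15730 + 54256} = \sqrt{38526}$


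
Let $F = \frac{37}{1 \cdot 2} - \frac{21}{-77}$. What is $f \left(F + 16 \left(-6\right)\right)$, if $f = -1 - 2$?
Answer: $\frac{5097}{22} \approx 231.68$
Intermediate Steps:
$f = -3$ ($f = -1 - 2 = -3$)
$F = \frac{413}{22}$ ($F = \frac{37}{2} - - \frac{3}{11} = 37 \cdot \frac{1}{2} + \frac{3}{11} = \frac{37}{2} + \frac{3}{11} = \frac{413}{22} \approx 18.773$)
$f \left(F + 16 \left(-6\right)\right) = - 3 \left(\frac{413}{22} + 16 \left(-6\right)\right) = - 3 \left(\frac{413}{22} - 96\right) = \left(-3\right) \left(- \frac{1699}{22}\right) = \frac{5097}{22}$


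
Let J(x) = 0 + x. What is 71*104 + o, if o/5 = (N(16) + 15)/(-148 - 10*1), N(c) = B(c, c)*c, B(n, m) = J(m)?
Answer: 1165317/158 ≈ 7375.4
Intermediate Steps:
J(x) = x
B(n, m) = m
N(c) = c² (N(c) = c*c = c²)
o = -1355/158 (o = 5*((16² + 15)/(-148 - 10*1)) = 5*((256 + 15)/(-148 - 10)) = 5*(271/(-158)) = 5*(271*(-1/158)) = 5*(-271/158) = -1355/158 ≈ -8.5759)
71*104 + o = 71*104 - 1355/158 = 7384 - 1355/158 = 1165317/158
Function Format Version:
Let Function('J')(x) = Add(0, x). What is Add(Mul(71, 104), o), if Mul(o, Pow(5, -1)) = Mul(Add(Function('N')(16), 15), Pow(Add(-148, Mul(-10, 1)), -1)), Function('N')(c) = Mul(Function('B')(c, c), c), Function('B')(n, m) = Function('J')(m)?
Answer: Rational(1165317, 158) ≈ 7375.4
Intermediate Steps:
Function('J')(x) = x
Function('B')(n, m) = m
Function('N')(c) = Pow(c, 2) (Function('N')(c) = Mul(c, c) = Pow(c, 2))
o = Rational(-1355, 158) (o = Mul(5, Mul(Add(Pow(16, 2), 15), Pow(Add(-148, Mul(-10, 1)), -1))) = Mul(5, Mul(Add(256, 15), Pow(Add(-148, -10), -1))) = Mul(5, Mul(271, Pow(-158, -1))) = Mul(5, Mul(271, Rational(-1, 158))) = Mul(5, Rational(-271, 158)) = Rational(-1355, 158) ≈ -8.5759)
Add(Mul(71, 104), o) = Add(Mul(71, 104), Rational(-1355, 158)) = Add(7384, Rational(-1355, 158)) = Rational(1165317, 158)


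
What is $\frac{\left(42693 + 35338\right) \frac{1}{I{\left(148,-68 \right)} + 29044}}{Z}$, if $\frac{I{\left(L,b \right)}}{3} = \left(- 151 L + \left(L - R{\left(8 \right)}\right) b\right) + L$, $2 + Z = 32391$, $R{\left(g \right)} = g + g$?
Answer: $- \frac{78031}{2088572276} \approx -3.7361 \cdot 10^{-5}$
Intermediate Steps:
$R{\left(g \right)} = 2 g$
$Z = 32389$ ($Z = -2 + 32391 = 32389$)
$I{\left(L,b \right)} = - 450 L + 3 b \left(-16 + L\right)$ ($I{\left(L,b \right)} = 3 \left(\left(- 151 L + \left(L - 2 \cdot 8\right) b\right) + L\right) = 3 \left(\left(- 151 L + \left(L - 16\right) b\right) + L\right) = 3 \left(\left(- 151 L + \left(-16 + L\right) b\right) + L\right) = 3 \left(\left(- 151 L + b \left(-16 + L\right)\right) + L\right) = 3 \left(- 150 L + b \left(-16 + L\right)\right) = - 450 L + 3 b \left(-16 + L\right)$)
$\frac{\left(42693 + 35338\right) \frac{1}{I{\left(148,-68 \right)} + 29044}}{Z} = \frac{\left(42693 + 35338\right) \frac{1}{\left(\left(-450\right) 148 - -3264 + 3 \cdot 148 \left(-68\right)\right) + 29044}}{32389} = \frac{78031}{\left(-66600 + 3264 - 30192\right) + 29044} \cdot \frac{1}{32389} = \frac{78031}{-93528 + 29044} \cdot \frac{1}{32389} = \frac{78031}{-64484} \cdot \frac{1}{32389} = 78031 \left(- \frac{1}{64484}\right) \frac{1}{32389} = \left(- \frac{78031}{64484}\right) \frac{1}{32389} = - \frac{78031}{2088572276}$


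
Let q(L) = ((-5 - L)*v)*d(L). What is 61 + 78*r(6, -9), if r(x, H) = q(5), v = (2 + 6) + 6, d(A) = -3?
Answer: 32821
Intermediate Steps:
v = 14 (v = 8 + 6 = 14)
q(L) = 210 + 42*L (q(L) = ((-5 - L)*14)*(-3) = (-70 - 14*L)*(-3) = 210 + 42*L)
r(x, H) = 420 (r(x, H) = 210 + 42*5 = 210 + 210 = 420)
61 + 78*r(6, -9) = 61 + 78*420 = 61 + 32760 = 32821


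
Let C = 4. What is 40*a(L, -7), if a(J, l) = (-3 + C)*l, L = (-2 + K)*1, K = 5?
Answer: -280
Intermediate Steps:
L = 3 (L = (-2 + 5)*1 = 3*1 = 3)
a(J, l) = l (a(J, l) = (-3 + 4)*l = 1*l = l)
40*a(L, -7) = 40*(-7) = -280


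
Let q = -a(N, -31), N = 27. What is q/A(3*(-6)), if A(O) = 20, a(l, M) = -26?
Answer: 13/10 ≈ 1.3000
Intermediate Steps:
q = 26 (q = -1*(-26) = 26)
q/A(3*(-6)) = 26/20 = 26*(1/20) = 13/10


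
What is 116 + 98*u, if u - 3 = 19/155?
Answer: 65412/155 ≈ 422.01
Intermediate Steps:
u = 484/155 (u = 3 + 19/155 = 484/155 ≈ 3.1226)
116 + 98*u = 116 + 98*(484/155) = 116 + 47432/155 = 65412/155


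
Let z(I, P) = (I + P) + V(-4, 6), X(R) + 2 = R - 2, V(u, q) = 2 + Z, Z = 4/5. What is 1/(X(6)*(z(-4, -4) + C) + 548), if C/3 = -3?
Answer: 5/2598 ≈ 0.0019246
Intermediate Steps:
C = -9 (C = 3*(-3) = -9)
Z = ⅘ (Z = 4*(⅕) = ⅘ ≈ 0.80000)
V(u, q) = 14/5 (V(u, q) = 2 + ⅘ = 14/5)
X(R) = -4 + R (X(R) = -2 + (R - 2) = -2 + (-2 + R) = -4 + R)
z(I, P) = 14/5 + I + P (z(I, P) = (I + P) + 14/5 = 14/5 + I + P)
1/(X(6)*(z(-4, -4) + C) + 548) = 1/((-4 + 6)*((14/5 - 4 - 4) - 9) + 548) = 1/(2*(-26/5 - 9) + 548) = 1/(2*(-71/5) + 548) = 1/(-142/5 + 548) = 1/(2598/5) = 5/2598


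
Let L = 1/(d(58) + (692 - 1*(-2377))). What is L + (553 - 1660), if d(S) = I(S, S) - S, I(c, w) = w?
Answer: -3397382/3069 ≈ -1107.0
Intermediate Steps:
d(S) = 0 (d(S) = S - S = 0)
L = 1/3069 (L = 1/(0 + (692 - 1*(-2377))) = 1/(0 + (692 + 2377)) = 1/(0 + 3069) = 1/3069 ≈ 0.00032584)
L + (553 - 1660) = 1/3069 + (553 - 1660) = 1/3069 - 1107 = -3397382/3069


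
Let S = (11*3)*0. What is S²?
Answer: 0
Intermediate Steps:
S = 0 (S = 33*0 = 0)
S² = 0² = 0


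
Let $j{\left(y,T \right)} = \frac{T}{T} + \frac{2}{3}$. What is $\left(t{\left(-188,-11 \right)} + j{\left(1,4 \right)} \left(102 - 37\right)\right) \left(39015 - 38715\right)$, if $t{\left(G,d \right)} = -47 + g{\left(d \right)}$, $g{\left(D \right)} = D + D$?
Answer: $11800$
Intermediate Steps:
$g{\left(D \right)} = 2 D$
$t{\left(G,d \right)} = -47 + 2 d$
$j{\left(y,T \right)} = \frac{5}{3}$ ($j{\left(y,T \right)} = 1 + 2 \cdot \frac{1}{3} = 1 + \frac{2}{3} = \frac{5}{3}$)
$\left(t{\left(-188,-11 \right)} + j{\left(1,4 \right)} \left(102 - 37\right)\right) \left(39015 - 38715\right) = \left(\left(-47 + 2 \left(-11\right)\right) + \frac{5 \left(102 - 37\right)}{3}\right) \left(39015 - 38715\right) = \left(\left(-47 - 22\right) + \frac{5}{3} \cdot 65\right) 300 = \left(-69 + \frac{325}{3}\right) 300 = \frac{118}{3} \cdot 300 = 11800$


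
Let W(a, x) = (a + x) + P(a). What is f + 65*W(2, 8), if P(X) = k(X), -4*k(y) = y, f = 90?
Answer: 1415/2 ≈ 707.50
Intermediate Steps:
k(y) = -y/4
P(X) = -X/4
W(a, x) = x + 3*a/4 (W(a, x) = (a + x) - a/4 = x + 3*a/4)
f + 65*W(2, 8) = 90 + 65*(8 + (3/4)*2) = 90 + 65*(8 + 3/2) = 90 + 65*(19/2) = 90 + 1235/2 = 1415/2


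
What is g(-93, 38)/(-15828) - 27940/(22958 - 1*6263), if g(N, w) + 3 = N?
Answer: -7343860/4404141 ≈ -1.6675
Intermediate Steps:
g(N, w) = -3 + N
g(-93, 38)/(-15828) - 27940/(22958 - 1*6263) = (-3 - 93)/(-15828) - 27940/(22958 - 1*6263) = -96*(-1/15828) - 27940/(22958 - 6263) = 8/1319 - 27940/16695 = 8/1319 - 27940*1/16695 = 8/1319 - 5588/3339 = -7343860/4404141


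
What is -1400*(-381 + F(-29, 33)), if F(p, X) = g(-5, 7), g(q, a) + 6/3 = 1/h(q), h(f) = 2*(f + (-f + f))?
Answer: 536340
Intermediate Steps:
h(f) = 2*f (h(f) = 2*(f + 0) = 2*f)
g(q, a) = -2 + 1/(2*q)
F(p, X) = -21/10 (F(p, X) = -2 + (1/2)/(-5) = -2 + (1/2)*(-1/5) = -2 - 1/10 = -21/10)
-1400*(-381 + F(-29, 33)) = -1400*(-381 - 21/10) = -1400*(-3831/10) = 536340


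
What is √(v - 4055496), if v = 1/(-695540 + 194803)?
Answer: I*√1016865103372207561/500737 ≈ 2013.8*I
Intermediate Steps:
v = -1/500737 (v = 1/(-500737) = -1/500737 ≈ -1.9971e-6)
√(v - 4055496) = √(-1/500737 - 4055496) = √(-2030736900553/500737) = I*√1016865103372207561/500737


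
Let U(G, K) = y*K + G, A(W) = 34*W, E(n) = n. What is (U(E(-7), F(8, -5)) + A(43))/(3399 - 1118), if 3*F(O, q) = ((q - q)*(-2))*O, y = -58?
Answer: 1455/2281 ≈ 0.63788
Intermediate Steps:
F(O, q) = 0 (F(O, q) = (((q - q)*(-2))*O)/3 = ((0*(-2))*O)/3 = (0*O)/3 = (1/3)*0 = 0)
U(G, K) = G - 58*K (U(G, K) = -58*K + G = G - 58*K)
(U(E(-7), F(8, -5)) + A(43))/(3399 - 1118) = ((-7 - 58*0) + 34*43)/(3399 - 1118) = ((-7 + 0) + 1462)/2281 = (-7 + 1462)*(1/2281) = 1455*(1/2281) = 1455/2281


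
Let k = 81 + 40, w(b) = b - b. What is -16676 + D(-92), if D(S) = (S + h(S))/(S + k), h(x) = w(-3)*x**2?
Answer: -483696/29 ≈ -16679.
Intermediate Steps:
w(b) = 0
k = 121
h(x) = 0 (h(x) = 0*x**2 = 0)
D(S) = S/(121 + S) (D(S) = (S + 0)/(S + 121) = S/(121 + S))
-16676 + D(-92) = -16676 - 92/(121 - 92) = -16676 - 92/29 = -483696/29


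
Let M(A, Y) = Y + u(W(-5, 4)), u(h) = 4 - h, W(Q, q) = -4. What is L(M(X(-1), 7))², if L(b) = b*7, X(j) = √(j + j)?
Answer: 11025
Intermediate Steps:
X(j) = √2*√j (X(j) = √(2*j) = √2*√j)
M(A, Y) = 8 + Y (M(A, Y) = Y + (4 - 1*(-4)) = Y + (4 + 4) = Y + 8 = 8 + Y)
L(b) = 7*b
L(M(X(-1), 7))² = (7*(8 + 7))² = (7*15)² = 105² = 11025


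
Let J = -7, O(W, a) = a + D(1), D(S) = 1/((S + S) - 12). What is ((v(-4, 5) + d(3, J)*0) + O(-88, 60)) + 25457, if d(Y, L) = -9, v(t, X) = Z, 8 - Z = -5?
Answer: 255299/10 ≈ 25530.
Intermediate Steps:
D(S) = 1/(-12 + 2*S) (D(S) = 1/(2*S - 12) = 1/(-12 + 2*S))
Z = 13 (Z = 8 - 1*(-5) = 8 + 5 = 13)
O(W, a) = -⅒ + a (O(W, a) = a + 1/(2*(-6 + 1)) = a + (½)/(-5) = a + (½)*(-⅕) = a - ⅒ = -⅒ + a)
v(t, X) = 13
((v(-4, 5) + d(3, J)*0) + O(-88, 60)) + 25457 = ((13 - 9*0) + (-⅒ + 60)) + 25457 = ((13 + 0) + 599/10) + 25457 = (13 + 599/10) + 25457 = 729/10 + 25457 = 255299/10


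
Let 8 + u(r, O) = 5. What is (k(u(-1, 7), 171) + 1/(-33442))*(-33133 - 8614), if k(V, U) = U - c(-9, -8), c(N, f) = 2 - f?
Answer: -224772569267/33442 ≈ -6.7213e+6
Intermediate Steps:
u(r, O) = -3 (u(r, O) = -8 + 5 = -3)
k(V, U) = -10 + U (k(V, U) = U - (2 - 1*(-8)) = U - (2 + 8) = U - 1*10 = U - 10 = -10 + U)
(k(u(-1, 7), 171) + 1/(-33442))*(-33133 - 8614) = ((-10 + 171) + 1/(-33442))*(-33133 - 8614) = (161 - 1/33442)*(-41747) = (5384161/33442)*(-41747) = -224772569267/33442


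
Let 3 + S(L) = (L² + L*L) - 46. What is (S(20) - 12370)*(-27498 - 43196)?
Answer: 821393586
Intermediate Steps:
S(L) = -49 + 2*L² (S(L) = -3 + ((L² + L*L) - 46) = -3 + ((L² + L²) - 46) = -3 + (2*L² - 46) = -3 + (-46 + 2*L²) = -49 + 2*L²)
(S(20) - 12370)*(-27498 - 43196) = ((-49 + 2*20²) - 12370)*(-27498 - 43196) = ((-49 + 2*400) - 12370)*(-70694) = ((-49 + 800) - 12370)*(-70694) = (751 - 12370)*(-70694) = -11619*(-70694) = 821393586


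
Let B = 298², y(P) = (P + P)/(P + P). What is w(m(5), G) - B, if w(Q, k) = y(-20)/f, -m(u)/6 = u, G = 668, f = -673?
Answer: -59765093/673 ≈ -88804.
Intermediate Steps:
y(P) = 1 (y(P) = (2*P)/((2*P)) = (2*P)*(1/(2*P)) = 1)
m(u) = -6*u
w(Q, k) = -1/673 (w(Q, k) = 1/(-673) = 1*(-1/673) = -1/673)
B = 88804
w(m(5), G) - B = -1/673 - 1*88804 = -1/673 - 88804 = -59765093/673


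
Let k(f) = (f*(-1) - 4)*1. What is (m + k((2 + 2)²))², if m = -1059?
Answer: 1164241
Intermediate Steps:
k(f) = -4 - f (k(f) = (-f - 4)*1 = (-4 - f)*1 = -4 - f)
(m + k((2 + 2)²))² = (-1059 + (-4 - (2 + 2)²))² = (-1059 + (-4 - 1*4²))² = (-1059 + (-4 - 1*16))² = (-1059 + (-4 - 16))² = (-1059 - 20)² = (-1079)² = 1164241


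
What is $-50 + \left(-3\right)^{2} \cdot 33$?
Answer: $247$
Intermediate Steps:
$-50 + \left(-3\right)^{2} \cdot 33 = -50 + 9 \cdot 33 = -50 + 297 = 247$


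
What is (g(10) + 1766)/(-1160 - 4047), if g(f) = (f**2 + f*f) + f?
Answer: -1976/5207 ≈ -0.37949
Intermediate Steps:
g(f) = f + 2*f**2 (g(f) = (f**2 + f**2) + f = 2*f**2 + f = f + 2*f**2)
(g(10) + 1766)/(-1160 - 4047) = (10*(1 + 2*10) + 1766)/(-1160 - 4047) = (10*(1 + 20) + 1766)/(-5207) = (10*21 + 1766)*(-1/5207) = (210 + 1766)*(-1/5207) = 1976*(-1/5207) = -1976/5207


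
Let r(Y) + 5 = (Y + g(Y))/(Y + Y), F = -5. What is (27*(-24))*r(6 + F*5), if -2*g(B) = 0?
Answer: 2916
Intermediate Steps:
g(B) = 0 (g(B) = -½*0 = 0)
r(Y) = -9/2 (r(Y) = -5 + (Y + 0)/(Y + Y) = -5 + Y/((2*Y)) = -5 + Y*(1/(2*Y)) = -5 + ½ = -9/2)
(27*(-24))*r(6 + F*5) = (27*(-24))*(-9/2) = -648*(-9/2) = 2916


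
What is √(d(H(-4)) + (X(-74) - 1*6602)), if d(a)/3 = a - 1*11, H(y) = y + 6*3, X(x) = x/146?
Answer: I*√35136798/73 ≈ 81.2*I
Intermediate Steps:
X(x) = x/146 (X(x) = x*(1/146) = x/146)
H(y) = 18 + y (H(y) = y + 18 = 18 + y)
d(a) = -33 + 3*a (d(a) = 3*(a - 1*11) = 3*(a - 11) = 3*(-11 + a) = -33 + 3*a)
√(d(H(-4)) + (X(-74) - 1*6602)) = √((-33 + 3*(18 - 4)) + ((1/146)*(-74) - 1*6602)) = √((-33 + 3*14) + (-37/73 - 6602)) = √((-33 + 42) - 481983/73) = √(9 - 481983/73) = √(-481326/73) = I*√35136798/73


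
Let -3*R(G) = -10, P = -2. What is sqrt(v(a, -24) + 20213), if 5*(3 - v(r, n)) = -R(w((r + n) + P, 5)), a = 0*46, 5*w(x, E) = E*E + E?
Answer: 5*sqrt(7278)/3 ≈ 142.19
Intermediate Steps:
w(x, E) = E/5 + E**2/5 (w(x, E) = (E*E + E)/5 = (E**2 + E)/5 = (E + E**2)/5 = E/5 + E**2/5)
R(G) = 10/3 (R(G) = -1/3*(-10) = 10/3)
a = 0
v(r, n) = 11/3 (v(r, n) = 3 - (-1)*10/(5*3) = 3 - 1/5*(-10/3) = 3 + 2/3 = 11/3)
sqrt(v(a, -24) + 20213) = sqrt(11/3 + 20213) = sqrt(60650/3) = 5*sqrt(7278)/3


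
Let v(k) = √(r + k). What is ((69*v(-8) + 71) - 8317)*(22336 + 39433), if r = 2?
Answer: -509347174 + 4262061*I*√6 ≈ -5.0935e+8 + 1.044e+7*I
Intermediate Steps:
v(k) = √(2 + k)
((69*v(-8) + 71) - 8317)*(22336 + 39433) = ((69*√(2 - 8) + 71) - 8317)*(22336 + 39433) = ((69*√(-6) + 71) - 8317)*61769 = ((69*(I*√6) + 71) - 8317)*61769 = ((69*I*√6 + 71) - 8317)*61769 = ((71 + 69*I*√6) - 8317)*61769 = (-8246 + 69*I*√6)*61769 = -509347174 + 4262061*I*√6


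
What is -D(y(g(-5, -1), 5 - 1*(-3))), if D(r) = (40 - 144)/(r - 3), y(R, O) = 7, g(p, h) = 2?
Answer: 26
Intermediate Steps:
D(r) = -104/(-3 + r)
-D(y(g(-5, -1), 5 - 1*(-3))) = -(-104)/(-3 + 7) = -(-104)/4 = -1*(-26) = 26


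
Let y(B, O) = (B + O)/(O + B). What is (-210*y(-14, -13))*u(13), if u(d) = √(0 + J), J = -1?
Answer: -210*I ≈ -210.0*I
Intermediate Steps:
y(B, O) = 1 (y(B, O) = (B + O)/(B + O) = 1)
u(d) = I (u(d) = √(0 - 1) = √(-1) = I)
(-210*y(-14, -13))*u(13) = (-210*1)*I = -210*I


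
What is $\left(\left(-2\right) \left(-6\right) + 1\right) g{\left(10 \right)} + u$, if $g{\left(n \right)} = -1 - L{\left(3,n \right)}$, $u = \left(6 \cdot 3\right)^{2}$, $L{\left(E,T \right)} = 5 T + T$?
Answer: $-469$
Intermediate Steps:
$L{\left(E,T \right)} = 6 T$
$u = 324$ ($u = 18^{2} = 324$)
$g{\left(n \right)} = -1 - 6 n$
$\left(\left(-2\right) \left(-6\right) + 1\right) g{\left(10 \right)} + u = \left(\left(-2\right) \left(-6\right) + 1\right) \left(-1 - 60\right) + 324 = \left(12 + 1\right) \left(-1 - 60\right) + 324 = 13 \left(-61\right) + 324 = -793 + 324 = -469$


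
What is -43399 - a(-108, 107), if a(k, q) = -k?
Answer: -43507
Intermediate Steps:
-43399 - a(-108, 107) = -43399 - (-1)*(-108) = -43399 - 1*108 = -43399 - 108 = -43507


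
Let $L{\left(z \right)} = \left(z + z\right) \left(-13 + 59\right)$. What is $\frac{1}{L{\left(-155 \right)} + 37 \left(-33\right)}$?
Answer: $- \frac{1}{15481} \approx -6.4595 \cdot 10^{-5}$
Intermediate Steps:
$L{\left(z \right)} = 92 z$ ($L{\left(z \right)} = 2 z 46 = 92 z$)
$\frac{1}{L{\left(-155 \right)} + 37 \left(-33\right)} = \frac{1}{92 \left(-155\right) + 37 \left(-33\right)} = \frac{1}{-14260 - 1221} = \frac{1}{-15481} = - \frac{1}{15481}$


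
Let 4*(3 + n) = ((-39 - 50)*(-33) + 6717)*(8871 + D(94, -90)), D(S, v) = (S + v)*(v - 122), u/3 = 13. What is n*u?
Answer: 1510353585/2 ≈ 7.5518e+8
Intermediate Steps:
u = 39 (u = 3*13 = 39)
D(S, v) = (-122 + v)*(S + v) (D(S, v) = (S + v)*(-122 + v) = (-122 + v)*(S + v))
n = 38727015/2 (n = -3 + (((-39 - 50)*(-33) + 6717)*(8871 + ((-90)² - 122*94 - 122*(-90) + 94*(-90))))/4 = -3 + ((-89*(-33) + 6717)*(8871 + (8100 - 11468 + 10980 - 8460)))/4 = -3 + ((2937 + 6717)*(8871 - 848))/4 = -3 + (9654*8023)/4 = -3 + (¼)*77454042 = -3 + 38727021/2 = 38727015/2 ≈ 1.9364e+7)
n*u = (38727015/2)*39 = 1510353585/2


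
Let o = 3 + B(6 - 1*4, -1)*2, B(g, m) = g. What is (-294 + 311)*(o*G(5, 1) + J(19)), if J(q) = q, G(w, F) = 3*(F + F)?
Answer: 1037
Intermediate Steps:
G(w, F) = 6*F (G(w, F) = 3*(2*F) = 6*F)
o = 7 (o = 3 + (6 - 1*4)*2 = 3 + (6 - 4)*2 = 3 + 2*2 = 3 + 4 = 7)
(-294 + 311)*(o*G(5, 1) + J(19)) = (-294 + 311)*(7*(6*1) + 19) = 17*(7*6 + 19) = 17*(42 + 19) = 17*61 = 1037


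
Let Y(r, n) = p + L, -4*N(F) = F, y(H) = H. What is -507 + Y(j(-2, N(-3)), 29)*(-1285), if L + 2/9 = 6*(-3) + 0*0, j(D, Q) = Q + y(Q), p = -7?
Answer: 287132/9 ≈ 31904.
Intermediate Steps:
N(F) = -F/4
j(D, Q) = 2*Q (j(D, Q) = Q + Q = 2*Q)
L = -164/9 (L = -2/9 + (6*(-3) + 0*0) = -2/9 + (-18 + 0) = -2/9 - 18 = -164/9 ≈ -18.222)
Y(r, n) = -227/9 (Y(r, n) = -7 - 164/9 = -227/9)
-507 + Y(j(-2, N(-3)), 29)*(-1285) = -507 - 227/9*(-1285) = -507 + 291695/9 = 287132/9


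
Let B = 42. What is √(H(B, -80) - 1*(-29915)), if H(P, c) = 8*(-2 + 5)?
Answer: 7*√611 ≈ 173.03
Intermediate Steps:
H(P, c) = 24 (H(P, c) = 8*3 = 24)
√(H(B, -80) - 1*(-29915)) = √(24 - 1*(-29915)) = √(24 + 29915) = √29939 = 7*√611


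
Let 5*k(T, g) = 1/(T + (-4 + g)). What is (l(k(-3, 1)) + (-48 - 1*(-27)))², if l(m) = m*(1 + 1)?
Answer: 99856/225 ≈ 443.80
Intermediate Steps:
k(T, g) = 1/(5*(-4 + T + g)) (k(T, g) = 1/(5*(T + (-4 + g))) = 1/(5*(-4 + T + g)))
l(m) = 2*m (l(m) = m*2 = 2*m)
(l(k(-3, 1)) + (-48 - 1*(-27)))² = (2*(1/(5*(-4 - 3 + 1))) + (-48 - 1*(-27)))² = (2*((⅕)/(-6)) + (-48 + 27))² = (2*((⅕)*(-⅙)) - 21)² = (2*(-1/30) - 21)² = (-1/15 - 21)² = (-316/15)² = 99856/225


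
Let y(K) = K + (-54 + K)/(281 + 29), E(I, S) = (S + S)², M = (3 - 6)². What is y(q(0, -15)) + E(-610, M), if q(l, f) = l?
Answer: 50193/155 ≈ 323.83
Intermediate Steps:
M = 9 (M = (-3)² = 9)
E(I, S) = 4*S² (E(I, S) = (2*S)² = 4*S²)
y(K) = -27/155 + 311*K/310 (y(K) = K + (-54 + K)/310 = K + (-54 + K)*(1/310) = K + (-27/155 + K/310) = -27/155 + 311*K/310)
y(q(0, -15)) + E(-610, M) = (-27/155 + (311/310)*0) + 4*9² = (-27/155 + 0) + 4*81 = -27/155 + 324 = 50193/155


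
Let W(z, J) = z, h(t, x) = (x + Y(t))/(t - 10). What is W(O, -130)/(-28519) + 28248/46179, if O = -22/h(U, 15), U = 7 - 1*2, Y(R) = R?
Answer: 536900485/877985934 ≈ 0.61151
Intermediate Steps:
U = 5 (U = 7 - 2 = 5)
h(t, x) = (t + x)/(-10 + t) (h(t, x) = (x + t)/(t - 10) = (t + x)/(-10 + t))
O = 11/2 (O = -22*(-10 + 5)/(5 + 15) = -22/(20/(-5)) = -22/((-1/5*20)) = -22/(-4) = -22*(-1/4) = 11/2 ≈ 5.5000)
W(O, -130)/(-28519) + 28248/46179 = (11/2)/(-28519) + 28248/46179 = (11/2)*(-1/28519) + 28248*(1/46179) = -11/57038 + 9416/15393 = 536900485/877985934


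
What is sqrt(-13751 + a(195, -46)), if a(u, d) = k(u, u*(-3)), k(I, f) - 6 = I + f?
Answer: I*sqrt(14135) ≈ 118.89*I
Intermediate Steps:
k(I, f) = 6 + I + f (k(I, f) = 6 + (I + f) = 6 + I + f)
a(u, d) = 6 - 2*u (a(u, d) = 6 + u + u*(-3) = 6 + u - 3*u = 6 - 2*u)
sqrt(-13751 + a(195, -46)) = sqrt(-13751 + (6 - 2*195)) = sqrt(-13751 + (6 - 390)) = sqrt(-13751 - 384) = sqrt(-14135) = I*sqrt(14135)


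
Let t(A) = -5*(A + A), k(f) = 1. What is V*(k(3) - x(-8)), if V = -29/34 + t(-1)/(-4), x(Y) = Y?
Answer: -513/17 ≈ -30.176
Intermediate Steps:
t(A) = -10*A (t(A) = -5*2*A = -10*A)
V = -57/17 (V = -29/34 - 10*(-1)/(-4) = -29*1/34 + 10*(-¼) = -29/34 - 5/2 = -57/17 ≈ -3.3529)
V*(k(3) - x(-8)) = -57*(1 - 1*(-8))/17 = -57*(1 + 8)/17 = -57/17*9 = -513/17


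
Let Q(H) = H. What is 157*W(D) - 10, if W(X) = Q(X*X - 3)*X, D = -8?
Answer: -76626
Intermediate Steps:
W(X) = X*(-3 + X²) (W(X) = (X*X - 3)*X = (X² - 3)*X = (-3 + X²)*X = X*(-3 + X²))
157*W(D) - 10 = 157*(-8*(-3 + (-8)²)) - 10 = 157*(-8*(-3 + 64)) - 10 = 157*(-8*61) - 10 = 157*(-488) - 10 = -76616 - 10 = -76626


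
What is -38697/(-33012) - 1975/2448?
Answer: 820321/2244816 ≈ 0.36543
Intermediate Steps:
-38697/(-33012) - 1975/2448 = -38697*(-1/33012) - 1975*1/2448 = 12899/11004 - 1975/2448 = 820321/2244816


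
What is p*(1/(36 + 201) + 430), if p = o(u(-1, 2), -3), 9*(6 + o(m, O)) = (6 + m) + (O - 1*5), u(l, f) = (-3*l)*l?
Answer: -6012749/2133 ≈ -2818.9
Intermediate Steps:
u(l, f) = -3*l²
o(m, O) = -53/9 + O/9 + m/9 (o(m, O) = -6 + ((6 + m) + (O - 1*5))/9 = -6 + ((6 + m) + (O - 5))/9 = -6 + ((6 + m) + (-5 + O))/9 = -6 + (1 + O + m)/9 = -6 + (⅑ + O/9 + m/9) = -53/9 + O/9 + m/9)
p = -59/9 (p = -53/9 + (⅑)*(-3) + (-3*(-1)²)/9 = -53/9 - ⅓ + (-3*1)/9 = -53/9 - ⅓ + (⅑)*(-3) = -53/9 - ⅓ - ⅓ = -59/9 ≈ -6.5556)
p*(1/(36 + 201) + 430) = -59*(1/(36 + 201) + 430)/9 = -59*(1/237 + 430)/9 = -59/9*101911/237 = -6012749/2133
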